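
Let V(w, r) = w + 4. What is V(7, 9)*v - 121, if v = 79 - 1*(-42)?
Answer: 1210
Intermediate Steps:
V(w, r) = 4 + w
v = 121 (v = 79 + 42 = 121)
V(7, 9)*v - 121 = (4 + 7)*121 - 121 = 11*121 - 121 = 1331 - 121 = 1210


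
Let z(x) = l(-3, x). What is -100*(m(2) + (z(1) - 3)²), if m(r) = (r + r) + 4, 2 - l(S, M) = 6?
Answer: -5700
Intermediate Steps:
l(S, M) = -4 (l(S, M) = 2 - 1*6 = 2 - 6 = -4)
z(x) = -4
m(r) = 4 + 2*r (m(r) = 2*r + 4 = 4 + 2*r)
-100*(m(2) + (z(1) - 3)²) = -100*((4 + 2*2) + (-4 - 3)²) = -100*((4 + 4) + (-7)²) = -100*(8 + 49) = -100*57 = -5700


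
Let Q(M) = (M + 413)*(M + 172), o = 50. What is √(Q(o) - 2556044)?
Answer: I*√2453258 ≈ 1566.3*I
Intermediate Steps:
Q(M) = (172 + M)*(413 + M) (Q(M) = (413 + M)*(172 + M) = (172 + M)*(413 + M))
√(Q(o) - 2556044) = √((71036 + 50² + 585*50) - 2556044) = √((71036 + 2500 + 29250) - 2556044) = √(102786 - 2556044) = √(-2453258) = I*√2453258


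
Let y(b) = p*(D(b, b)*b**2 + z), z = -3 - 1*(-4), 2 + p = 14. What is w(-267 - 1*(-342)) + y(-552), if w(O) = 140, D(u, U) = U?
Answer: -2018359144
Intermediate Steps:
p = 12 (p = -2 + 14 = 12)
z = 1 (z = -3 + 4 = 1)
y(b) = 12 + 12*b**3 (y(b) = 12*(b*b**2 + 1) = 12*(b**3 + 1) = 12*(1 + b**3) = 12 + 12*b**3)
w(-267 - 1*(-342)) + y(-552) = 140 + (12 + 12*(-552)**3) = 140 + (12 + 12*(-168196608)) = 140 + (12 - 2018359296) = 140 - 2018359284 = -2018359144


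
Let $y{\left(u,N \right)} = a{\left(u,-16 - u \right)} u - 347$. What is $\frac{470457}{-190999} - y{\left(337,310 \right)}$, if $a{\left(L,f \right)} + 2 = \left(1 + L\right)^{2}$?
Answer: $- \frac{7353310508250}{190999} \approx -3.8499 \cdot 10^{7}$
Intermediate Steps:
$a{\left(L,f \right)} = -2 + \left(1 + L\right)^{2}$
$y{\left(u,N \right)} = -347 + u \left(-2 + \left(1 + u\right)^{2}\right)$ ($y{\left(u,N \right)} = \left(-2 + \left(1 + u\right)^{2}\right) u - 347 = u \left(-2 + \left(1 + u\right)^{2}\right) - 347 = -347 + u \left(-2 + \left(1 + u\right)^{2}\right)$)
$\frac{470457}{-190999} - y{\left(337,310 \right)} = \frac{470457}{-190999} - \left(-347 + 337 \left(-2 + \left(1 + 337\right)^{2}\right)\right) = 470457 \left(- \frac{1}{190999}\right) - \left(-347 + 337 \left(-2 + 338^{2}\right)\right) = - \frac{470457}{190999} - \left(-347 + 337 \left(-2 + 114244\right)\right) = - \frac{470457}{190999} - \left(-347 + 337 \cdot 114242\right) = - \frac{470457}{190999} - \left(-347 + 38499554\right) = - \frac{470457}{190999} - 38499207 = - \frac{7353310508250}{190999}$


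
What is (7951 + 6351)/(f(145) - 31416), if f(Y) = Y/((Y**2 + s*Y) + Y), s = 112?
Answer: -3689916/8105327 ≈ -0.45525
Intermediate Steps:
f(Y) = Y/(Y**2 + 113*Y) (f(Y) = Y/((Y**2 + 112*Y) + Y) = Y/(Y**2 + 113*Y))
(7951 + 6351)/(f(145) - 31416) = (7951 + 6351)/(1/(113 + 145) - 31416) = 14302/(1/258 - 31416) = 14302/(-8105327/258) = 14302*(-258/8105327) = -3689916/8105327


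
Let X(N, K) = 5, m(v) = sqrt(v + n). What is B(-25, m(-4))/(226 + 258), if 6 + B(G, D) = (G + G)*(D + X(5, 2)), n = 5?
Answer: -153/242 ≈ -0.63223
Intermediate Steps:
m(v) = sqrt(5 + v) (m(v) = sqrt(v + 5) = sqrt(5 + v))
B(G, D) = -6 + 2*G*(5 + D) (B(G, D) = -6 + (G + G)*(D + 5) = -6 + (2*G)*(5 + D) = -6 + 2*G*(5 + D))
B(-25, m(-4))/(226 + 258) = (-6 + 10*(-25) + 2*sqrt(5 - 4)*(-25))/(226 + 258) = (-6 - 250 + 2*sqrt(1)*(-25))/484 = (-6 - 250 + 2*1*(-25))*(1/484) = (-6 - 250 - 50)*(1/484) = -306*1/484 = -153/242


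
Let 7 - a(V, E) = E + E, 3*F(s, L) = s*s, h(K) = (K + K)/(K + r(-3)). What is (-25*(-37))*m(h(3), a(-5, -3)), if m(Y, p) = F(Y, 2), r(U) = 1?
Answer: 2775/4 ≈ 693.75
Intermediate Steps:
h(K) = 2*K/(1 + K) (h(K) = (K + K)/(K + 1) = (2*K)/(1 + K) = 2*K/(1 + K))
F(s, L) = s**2/3 (F(s, L) = (s*s)/3 = s**2/3)
a(V, E) = 7 - 2*E (a(V, E) = 7 - (E + E) = 7 - 2*E)
m(Y, p) = Y**2/3
(-25*(-37))*m(h(3), a(-5, -3)) = (-25*(-37))*((2*3/(1 + 3))**2/3) = 925*((2*3/4)**2/3) = 925*((2*3*(1/4))**2/3) = 925*((3/2)**2/3) = 925*((1/3)*(9/4)) = 925*(3/4) = 2775/4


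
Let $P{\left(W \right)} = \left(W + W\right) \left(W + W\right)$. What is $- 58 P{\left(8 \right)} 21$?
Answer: $-311808$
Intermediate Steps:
$P{\left(W \right)} = 4 W^{2}$ ($P{\left(W \right)} = 2 W 2 W = 4 W^{2}$)
$- 58 P{\left(8 \right)} 21 = - 58 \cdot 4 \cdot 8^{2} \cdot 21 = - 58 \cdot 4 \cdot 64 \cdot 21 = \left(-58\right) 256 \cdot 21 = \left(-14848\right) 21 = -311808$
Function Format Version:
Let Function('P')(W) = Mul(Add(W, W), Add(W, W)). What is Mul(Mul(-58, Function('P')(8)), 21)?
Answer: -311808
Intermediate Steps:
Function('P')(W) = Mul(4, Pow(W, 2)) (Function('P')(W) = Mul(Mul(2, W), Mul(2, W)) = Mul(4, Pow(W, 2)))
Mul(Mul(-58, Function('P')(8)), 21) = Mul(Mul(-58, Mul(4, Pow(8, 2))), 21) = Mul(Mul(-58, Mul(4, 64)), 21) = Mul(Mul(-58, 256), 21) = Mul(-14848, 21) = -311808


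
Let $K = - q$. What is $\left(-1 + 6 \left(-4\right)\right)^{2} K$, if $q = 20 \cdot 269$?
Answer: $-3362500$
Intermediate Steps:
$q = 5380$
$K = -5380$ ($K = \left(-1\right) 5380 = -5380$)
$\left(-1 + 6 \left(-4\right)\right)^{2} K = \left(-1 + 6 \left(-4\right)\right)^{2} \left(-5380\right) = \left(-1 - 24\right)^{2} \left(-5380\right) = \left(-25\right)^{2} \left(-5380\right) = 625 \left(-5380\right) = -3362500$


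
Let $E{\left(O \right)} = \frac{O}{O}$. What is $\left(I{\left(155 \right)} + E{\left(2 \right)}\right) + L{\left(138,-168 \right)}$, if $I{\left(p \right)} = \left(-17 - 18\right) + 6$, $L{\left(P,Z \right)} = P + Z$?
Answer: $-58$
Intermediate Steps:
$I{\left(p \right)} = -29$ ($I{\left(p \right)} = -35 + 6 = -29$)
$E{\left(O \right)} = 1$
$\left(I{\left(155 \right)} + E{\left(2 \right)}\right) + L{\left(138,-168 \right)} = \left(-29 + 1\right) + \left(138 - 168\right) = -28 - 30 = -58$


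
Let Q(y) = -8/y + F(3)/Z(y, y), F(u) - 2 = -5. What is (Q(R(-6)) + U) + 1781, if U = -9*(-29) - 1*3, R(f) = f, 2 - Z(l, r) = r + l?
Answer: 85685/42 ≈ 2040.1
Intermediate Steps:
Z(l, r) = 2 - l - r (Z(l, r) = 2 - (r + l) = 2 - (l + r) = 2 + (-l - r) = 2 - l - r)
F(u) = -3 (F(u) = 2 - 5 = -3)
U = 258 (U = 261 - 3 = 258)
Q(y) = -8/y - 3/(2 - 2*y) (Q(y) = -8/y - 3/(2 - y - y) = -8/y - 3/(2 - 2*y))
(Q(R(-6)) + U) + 1781 = ((1/2)*(16 - 13*(-6))/(-6*(-1 - 6)) + 258) + 1781 = ((1/2)*(-1/6)*(16 + 78)/(-7) + 258) + 1781 = ((1/2)*(-1/6)*(-1/7)*94 + 258) + 1781 = (47/42 + 258) + 1781 = 10883/42 + 1781 = 85685/42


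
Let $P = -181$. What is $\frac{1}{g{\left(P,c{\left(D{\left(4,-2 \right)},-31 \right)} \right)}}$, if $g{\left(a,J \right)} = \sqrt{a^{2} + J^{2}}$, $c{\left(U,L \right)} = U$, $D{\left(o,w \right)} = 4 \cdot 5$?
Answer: $\frac{\sqrt{33161}}{33161} \approx 0.0054914$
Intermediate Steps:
$D{\left(o,w \right)} = 20$
$g{\left(a,J \right)} = \sqrt{J^{2} + a^{2}}$
$\frac{1}{g{\left(P,c{\left(D{\left(4,-2 \right)},-31 \right)} \right)}} = \frac{1}{\sqrt{20^{2} + \left(-181\right)^{2}}} = \frac{1}{\sqrt{400 + 32761}} = \frac{1}{\sqrt{33161}} = \frac{\sqrt{33161}}{33161}$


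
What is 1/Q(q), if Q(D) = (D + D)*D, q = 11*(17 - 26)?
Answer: 1/19602 ≈ 5.1015e-5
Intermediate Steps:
q = -99 (q = 11*(-9) = -99)
Q(D) = 2*D² (Q(D) = (2*D)*D = 2*D²)
1/Q(q) = 1/(2*(-99)²) = 1/(2*9801) = 1/19602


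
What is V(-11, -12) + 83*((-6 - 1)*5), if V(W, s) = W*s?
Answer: -2773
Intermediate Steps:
V(-11, -12) + 83*((-6 - 1)*5) = -11*(-12) + 83*((-6 - 1)*5) = 132 + 83*(-7*5) = 132 + 83*(-35) = 132 - 2905 = -2773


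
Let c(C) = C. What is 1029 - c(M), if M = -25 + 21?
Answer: 1033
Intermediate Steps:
M = -4
1029 - c(M) = 1029 - 1*(-4) = 1029 + 4 = 1033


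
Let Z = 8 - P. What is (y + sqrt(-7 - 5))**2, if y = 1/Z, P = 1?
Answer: -587/49 + 4*I*sqrt(3)/7 ≈ -11.98 + 0.98974*I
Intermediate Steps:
Z = 7 (Z = 8 - 1*1 = 8 - 1 = 7)
y = 1/7 ≈ 0.14286
(y + sqrt(-7 - 5))**2 = (1/7 + sqrt(-7 - 5))**2 = (1/7 + sqrt(-12))**2 = (1/7 + 2*I*sqrt(3))**2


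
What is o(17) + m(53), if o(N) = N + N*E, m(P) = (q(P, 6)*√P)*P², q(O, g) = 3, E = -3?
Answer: -34 + 8427*√53 ≈ 61316.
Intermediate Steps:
m(P) = 3*P^(5/2) (m(P) = (3*√P)*P² = 3*P^(5/2))
o(N) = -2*N (o(N) = N + N*(-3) = N - 3*N = -2*N)
o(17) + m(53) = -2*17 + 3*53^(5/2) = -34 + 3*(2809*√53) = -34 + 8427*√53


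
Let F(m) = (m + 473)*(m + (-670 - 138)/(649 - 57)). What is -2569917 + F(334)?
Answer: -170309553/74 ≈ -2.3015e+6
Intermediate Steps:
F(m) = (473 + m)*(-101/74 + m) (F(m) = (473 + m)*(m - 808/592) = (473 + m)*(m - 808*1/592) = (473 + m)*(m - 101/74) = (473 + m)*(-101/74 + m))
-2569917 + F(334) = -2569917 + (-47773/74 + 334² + (34901/74)*334) = -2569917 + (-47773/74 + 111556 + 5828467/37) = -2569917 + 19864305/74 = -170309553/74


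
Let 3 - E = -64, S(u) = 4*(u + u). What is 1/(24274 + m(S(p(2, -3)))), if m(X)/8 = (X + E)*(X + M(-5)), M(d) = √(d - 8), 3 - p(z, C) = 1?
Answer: 17449/611801026 - 166*I*√13/305900513 ≈ 2.8521e-5 - 1.9566e-6*I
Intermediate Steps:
p(z, C) = 2 (p(z, C) = 3 - 1*1 = 3 - 1 = 2)
S(u) = 8*u (S(u) = 4*(2*u) = 8*u)
M(d) = √(-8 + d)
E = 67 (E = 3 - 1*(-64) = 3 + 64 = 67)
m(X) = 8*(67 + X)*(X + I*√13) (m(X) = 8*((X + 67)*(X + √(-8 - 5))) = 8*((67 + X)*(X + √(-13))) = 8*((67 + X)*(X + I*√13)) = 8*(67 + X)*(X + I*√13))
1/(24274 + m(S(p(2, -3)))) = 1/(24274 + (8*(8*2)² + 536*(8*2) + 536*I*√13 + 8*I*(8*2)*√13)) = 1/(24274 + (8*16² + 536*16 + 536*I*√13 + 8*I*16*√13)) = 1/(24274 + (8*256 + 8576 + 536*I*√13 + 128*I*√13)) = 1/(24274 + (2048 + 8576 + 536*I*√13 + 128*I*√13)) = 1/(24274 + (10624 + 664*I*√13)) = 1/(34898 + 664*I*√13)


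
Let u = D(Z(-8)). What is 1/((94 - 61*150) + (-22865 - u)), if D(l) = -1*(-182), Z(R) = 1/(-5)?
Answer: -1/32103 ≈ -3.1150e-5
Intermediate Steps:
Z(R) = -⅕
D(l) = 182
u = 182
1/((94 - 61*150) + (-22865 - u)) = 1/((94 - 61*150) + (-22865 - 1*182)) = 1/((94 - 9150) + (-22865 - 182)) = 1/(-9056 - 23047) = 1/(-32103) = -1/32103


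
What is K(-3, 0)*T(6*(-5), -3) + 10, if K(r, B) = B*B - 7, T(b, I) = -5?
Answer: 45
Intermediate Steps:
K(r, B) = -7 + B**2 (K(r, B) = B**2 - 7 = -7 + B**2)
K(-3, 0)*T(6*(-5), -3) + 10 = (-7 + 0**2)*(-5) + 10 = (-7 + 0)*(-5) + 10 = -7*(-5) + 10 = 35 + 10 = 45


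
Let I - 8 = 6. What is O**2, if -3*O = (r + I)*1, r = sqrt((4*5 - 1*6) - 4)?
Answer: (14 + sqrt(10))**2/9 ≈ 32.727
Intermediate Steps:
I = 14 (I = 8 + 6 = 14)
r = sqrt(10) (r = sqrt((20 - 6) - 4) = sqrt(14 - 4) = sqrt(10) ≈ 3.1623)
O = -14/3 - sqrt(10)/3 (O = -(sqrt(10) + 14)/3 = -(14 + sqrt(10))/3 = -14/3 - sqrt(10)/3 ≈ -5.7208)
O**2 = (-14/3 - sqrt(10)/3)**2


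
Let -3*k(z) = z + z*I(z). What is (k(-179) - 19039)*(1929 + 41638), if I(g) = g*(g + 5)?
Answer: 240411245132/3 ≈ 8.0137e+10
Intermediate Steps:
I(g) = g*(5 + g)
k(z) = -z/3 - z²*(5 + z)/3 (k(z) = -(z + z*(z*(5 + z)))/3 = -(z + z²*(5 + z))/3 = -z/3 - z²*(5 + z)/3)
(k(-179) - 19039)*(1929 + 41638) = (-⅓*(-179)*(1 - 179*(5 - 179)) - 19039)*(1929 + 41638) = (-⅓*(-179)*(1 - 179*(-174)) - 19039)*43567 = (-⅓*(-179)*(1 + 31146) - 19039)*43567 = (-⅓*(-179)*31147 - 19039)*43567 = (5575313/3 - 19039)*43567 = (5518196/3)*43567 = 240411245132/3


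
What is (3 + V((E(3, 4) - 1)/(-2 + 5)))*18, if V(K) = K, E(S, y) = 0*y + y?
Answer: 72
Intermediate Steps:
E(S, y) = y (E(S, y) = 0 + y = y)
(3 + V((E(3, 4) - 1)/(-2 + 5)))*18 = (3 + (4 - 1)/(-2 + 5))*18 = (3 + 3/3)*18 = (3 + 3*(⅓))*18 = (3 + 1)*18 = 4*18 = 72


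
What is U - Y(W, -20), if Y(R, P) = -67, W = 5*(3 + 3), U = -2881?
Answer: -2814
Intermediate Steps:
W = 30 (W = 5*6 = 30)
U - Y(W, -20) = -2881 - 1*(-67) = -2881 + 67 = -2814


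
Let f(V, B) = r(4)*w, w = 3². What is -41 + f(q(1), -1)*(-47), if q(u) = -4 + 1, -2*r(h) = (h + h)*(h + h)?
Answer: 13495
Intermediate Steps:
r(h) = -2*h² (r(h) = -(h + h)*(h + h)/2 = -2*h*2*h/2 = -2*h²)
q(u) = -3
w = 9
f(V, B) = -288 (f(V, B) = -2*4²*9 = -2*16*9 = -32*9 = -288)
-41 + f(q(1), -1)*(-47) = -41 - 288*(-47) = -41 + 13536 = 13495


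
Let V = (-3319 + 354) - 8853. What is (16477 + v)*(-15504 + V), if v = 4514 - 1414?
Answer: -534882794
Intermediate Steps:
V = -11818 (V = -2965 - 8853 = -11818)
v = 3100
(16477 + v)*(-15504 + V) = (16477 + 3100)*(-15504 - 11818) = 19577*(-27322) = -534882794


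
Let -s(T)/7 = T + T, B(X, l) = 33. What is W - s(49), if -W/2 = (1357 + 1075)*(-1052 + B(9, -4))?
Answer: 4957102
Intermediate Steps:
s(T) = -14*T (s(T) = -7*(T + T) = -14*T)
W = 4956416 (W = -2*(1357 + 1075)*(-1052 + 33) = -4864*(-1019) = -2*(-2478208) = 4956416)
W - s(49) = 4956416 - (-14)*49 = 4956416 - 1*(-686) = 4956416 + 686 = 4957102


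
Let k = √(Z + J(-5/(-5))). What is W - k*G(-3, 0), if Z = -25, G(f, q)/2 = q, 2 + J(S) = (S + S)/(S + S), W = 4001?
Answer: 4001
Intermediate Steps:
J(S) = -1 (J(S) = -2 + (S + S)/(S + S) = -2 + (2*S)/((2*S)) = -2 + (2*S)*(1/(2*S)) = -2 + 1 = -1)
G(f, q) = 2*q
k = I*√26 (k = √(-25 - 1) = √(-26) = I*√26 ≈ 5.099*I)
W - k*G(-3, 0) = 4001 - I*√26*2*0 = 4001 - I*√26*0 = 4001 - 1*0 = 4001 + 0 = 4001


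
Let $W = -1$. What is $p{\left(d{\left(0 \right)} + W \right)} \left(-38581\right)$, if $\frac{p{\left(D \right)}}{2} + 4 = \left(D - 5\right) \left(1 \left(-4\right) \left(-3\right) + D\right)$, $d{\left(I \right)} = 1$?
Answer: $4938368$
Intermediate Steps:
$p{\left(D \right)} = -8 + 2 \left(-5 + D\right) \left(12 + D\right)$ ($p{\left(D \right)} = -8 + 2 \left(D - 5\right) \left(1 \left(-4\right) \left(-3\right) + D\right) = -8 + 2 \left(-5 + D\right) \left(\left(-4\right) \left(-3\right) + D\right) = -8 + 2 \left(-5 + D\right) \left(12 + D\right)$)
$p{\left(d{\left(0 \right)} + W \right)} \left(-38581\right) = \left(-128 + 2 \left(1 - 1\right)^{2} + 14 \left(1 - 1\right)\right) \left(-38581\right) = \left(-128 + 2 \cdot 0^{2} + 14 \cdot 0\right) \left(-38581\right) = \left(-128 + 2 \cdot 0 + 0\right) \left(-38581\right) = \left(-128 + 0 + 0\right) \left(-38581\right) = \left(-128\right) \left(-38581\right) = 4938368$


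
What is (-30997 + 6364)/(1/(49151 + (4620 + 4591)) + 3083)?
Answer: -1437631146/179930047 ≈ -7.9899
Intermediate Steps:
(-30997 + 6364)/(1/(49151 + (4620 + 4591)) + 3083) = -24633/(1/(49151 + 9211) + 3083) = -24633/(1/58362 + 3083) = -24633/179930047/58362 = -24633*58362/179930047 = -1437631146/179930047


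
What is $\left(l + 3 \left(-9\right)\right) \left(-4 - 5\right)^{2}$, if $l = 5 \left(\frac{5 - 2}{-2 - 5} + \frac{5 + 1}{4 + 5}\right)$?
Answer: $- \frac{14634}{7} \approx -2090.6$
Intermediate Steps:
$l = \frac{25}{21}$ ($l = 5 \left(\frac{3}{-7} + \frac{6}{9}\right) = 5 \left(3 \left(- \frac{1}{7}\right) + 6 \cdot \frac{1}{9}\right) = 5 \left(- \frac{3}{7} + \frac{2}{3}\right) = 5 \cdot \frac{5}{21} = \frac{25}{21} \approx 1.1905$)
$\left(l + 3 \left(-9\right)\right) \left(-4 - 5\right)^{2} = \left(\frac{25}{21} + 3 \left(-9\right)\right) \left(-4 - 5\right)^{2} = \left(\frac{25}{21} - 27\right) \left(-9\right)^{2} = \left(- \frac{542}{21}\right) 81 = - \frac{14634}{7}$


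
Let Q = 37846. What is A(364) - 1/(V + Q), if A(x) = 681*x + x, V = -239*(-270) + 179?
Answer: 25459073639/102555 ≈ 2.4825e+5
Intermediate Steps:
V = 64709 (V = 64530 + 179 = 64709)
A(x) = 682*x
A(364) - 1/(V + Q) = 682*364 - 1/(64709 + 37846) = 248248 - 1/102555 = 25459073639/102555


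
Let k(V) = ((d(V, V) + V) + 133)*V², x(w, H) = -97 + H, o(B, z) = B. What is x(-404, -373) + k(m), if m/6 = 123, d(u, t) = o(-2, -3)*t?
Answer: -329510090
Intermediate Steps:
d(u, t) = -2*t
m = 738 (m = 6*123 = 738)
k(V) = V²*(133 - V) (k(V) = ((-2*V + V) + 133)*V² = (-V + 133)*V² = (133 - V)*V² = V²*(133 - V))
x(-404, -373) + k(m) = (-97 - 373) + 738²*(133 - 1*738) = -470 + 544644*(133 - 738) = -470 + 544644*(-605) = -470 - 329509620 = -329510090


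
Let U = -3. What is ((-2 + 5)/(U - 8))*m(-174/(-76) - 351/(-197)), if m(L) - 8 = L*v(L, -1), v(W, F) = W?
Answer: -4131507291/616442156 ≈ -6.7022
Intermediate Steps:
m(L) = 8 + L² (m(L) = 8 + L*L = 8 + L²)
((-2 + 5)/(U - 8))*m(-174/(-76) - 351/(-197)) = ((-2 + 5)/(-3 - 8))*(8 + (-174/(-76) - 351/(-197))²) = (3/(-11))*(8 + (-174*(-1/76) - 351*(-1/197))²) = (3*(-1/11))*(8 + (87/38 + 351/197)²) = -3*(8 + (30477/7486)²)/11 = -3*(8 + 928847529/56040196)/11 = -3/11*1377169097/56040196 = -4131507291/616442156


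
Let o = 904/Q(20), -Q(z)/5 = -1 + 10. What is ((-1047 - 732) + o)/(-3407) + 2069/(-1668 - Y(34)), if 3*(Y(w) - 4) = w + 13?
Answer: -541730788/776233845 ≈ -0.69790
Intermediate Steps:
Q(z) = -45 (Q(z) = -5*(-1 + 10) = -5*9 = -45)
o = -904/45 (o = 904/(-45) = 904*(-1/45) = -904/45 ≈ -20.089)
Y(w) = 25/3 + w/3 (Y(w) = 4 + (w + 13)/3 = 4 + (13 + w)/3 = 4 + (13/3 + w/3) = 25/3 + w/3)
((-1047 - 732) + o)/(-3407) + 2069/(-1668 - Y(34)) = ((-1047 - 732) - 904/45)/(-3407) + 2069/(-1668 - (25/3 + (⅓)*34)) = (-1779 - 904/45)*(-1/3407) + 2069/(-1668 - (25/3 + 34/3)) = -80959/45*(-1/3407) + 2069/(-1668 - 1*59/3) = 80959/153315 + 2069/(-1668 - 59/3) = 80959/153315 + 2069/(-5063/3) = 80959/153315 + 2069*(-3/5063) = 80959/153315 - 6207/5063 = -541730788/776233845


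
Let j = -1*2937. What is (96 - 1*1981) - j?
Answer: 1052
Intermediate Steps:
j = -2937
(96 - 1*1981) - j = (96 - 1*1981) - 1*(-2937) = (96 - 1981) + 2937 = -1885 + 2937 = 1052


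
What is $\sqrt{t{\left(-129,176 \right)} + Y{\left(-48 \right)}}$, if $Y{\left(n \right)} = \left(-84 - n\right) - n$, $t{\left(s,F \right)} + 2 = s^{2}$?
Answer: $\sqrt{16651} \approx 129.04$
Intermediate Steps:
$t{\left(s,F \right)} = -2 + s^{2}$
$Y{\left(n \right)} = -84 - 2 n$
$\sqrt{t{\left(-129,176 \right)} + Y{\left(-48 \right)}} = \sqrt{\left(-2 + \left(-129\right)^{2}\right) - -12} = \sqrt{\left(-2 + 16641\right) + \left(-84 + 96\right)} = \sqrt{16639 + 12} = \sqrt{16651}$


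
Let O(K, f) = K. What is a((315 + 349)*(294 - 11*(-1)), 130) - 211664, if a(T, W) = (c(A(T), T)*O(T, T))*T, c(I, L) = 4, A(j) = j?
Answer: 164057189936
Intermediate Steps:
a(T, W) = 4*T² (a(T, W) = (4*T)*T = 4*T²)
a((315 + 349)*(294 - 11*(-1)), 130) - 211664 = 4*((315 + 349)*(294 - 11*(-1)))² - 211664 = 4*(664*(294 + 11))² - 211664 = 4*(664*305)² - 211664 = 4*202520² - 211664 = 4*41014350400 - 211664 = 164057401600 - 211664 = 164057189936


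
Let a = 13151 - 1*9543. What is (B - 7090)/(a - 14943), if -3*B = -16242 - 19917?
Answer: -4963/11335 ≈ -0.43785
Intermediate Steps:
a = 3608 (a = 13151 - 9543 = 3608)
B = 12053 (B = -(-16242 - 19917)/3 = -⅓*(-36159) = 12053)
(B - 7090)/(a - 14943) = (12053 - 7090)/(3608 - 14943) = 4963/(-11335) = 4963*(-1/11335) = -4963/11335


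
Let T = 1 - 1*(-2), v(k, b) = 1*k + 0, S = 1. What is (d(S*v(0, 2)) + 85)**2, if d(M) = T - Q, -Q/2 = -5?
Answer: 6084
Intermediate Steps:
v(k, b) = k (v(k, b) = k + 0 = k)
Q = 10 (Q = -2*(-5) = 10)
T = 3 (T = 1 + 2 = 3)
d(M) = -7 (d(M) = 3 - 1*10 = 3 - 10 = -7)
(d(S*v(0, 2)) + 85)**2 = (-7 + 85)**2 = 78**2 = 6084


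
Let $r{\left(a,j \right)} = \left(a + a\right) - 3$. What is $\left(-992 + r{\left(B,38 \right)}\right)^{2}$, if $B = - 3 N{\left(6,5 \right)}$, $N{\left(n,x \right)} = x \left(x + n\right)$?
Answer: $1755625$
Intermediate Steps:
$N{\left(n,x \right)} = x \left(n + x\right)$
$B = -165$ ($B = - 3 \cdot 5 \left(6 + 5\right) = - 3 \cdot 5 \cdot 11 = \left(-3\right) 55 = -165$)
$r{\left(a,j \right)} = -3 + 2 a$ ($r{\left(a,j \right)} = 2 a - 3 = -3 + 2 a$)
$\left(-992 + r{\left(B,38 \right)}\right)^{2} = \left(-992 + \left(-3 + 2 \left(-165\right)\right)\right)^{2} = \left(-992 - 333\right)^{2} = \left(-1325\right)^{2} = 1755625$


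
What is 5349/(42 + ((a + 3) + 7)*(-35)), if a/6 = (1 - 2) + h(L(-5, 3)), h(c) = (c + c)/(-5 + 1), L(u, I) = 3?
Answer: 5349/217 ≈ 24.650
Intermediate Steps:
h(c) = -c/2 (h(c) = (2*c)/(-4) = (2*c)*(-¼) = -c/2)
a = -15 (a = 6*((1 - 2) - ½*3) = 6*(-1 - 3/2) = 6*(-5/2) = -15)
5349/(42 + ((a + 3) + 7)*(-35)) = 5349/(42 + ((-15 + 3) + 7)*(-35)) = 5349/(42 + (-12 + 7)*(-35)) = 5349/(42 - 5*(-35)) = 5349/(42 + 175) = 5349/217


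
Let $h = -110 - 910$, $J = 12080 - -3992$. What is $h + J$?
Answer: $15052$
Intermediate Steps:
$J = 16072$ ($J = 12080 + 3992 = 16072$)
$h = -1020$ ($h = -110 - 910 = -1020$)
$h + J = -1020 + 16072 = 15052$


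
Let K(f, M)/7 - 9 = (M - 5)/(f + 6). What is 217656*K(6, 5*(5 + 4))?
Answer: 18790968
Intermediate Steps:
K(f, M) = 63 + 7*(-5 + M)/(6 + f) (K(f, M) = 63 + 7*((M - 5)/(f + 6)) = 63 + 7*((-5 + M)/(6 + f)) = 63 + 7*(-5 + M)/(6 + f))
217656*K(6, 5*(5 + 4)) = 217656*(7*(49 + 5*(5 + 4) + 9*6)/(6 + 6)) = 217656*(7*(49 + 5*9 + 54)/12) = 217656*(7*(1/12)*(49 + 45 + 54)) = 217656*(7*(1/12)*148) = 217656*(259/3) = 18790968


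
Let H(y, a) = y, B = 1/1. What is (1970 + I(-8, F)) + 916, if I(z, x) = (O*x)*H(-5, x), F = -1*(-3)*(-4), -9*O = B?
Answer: 8638/3 ≈ 2879.3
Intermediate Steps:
B = 1
O = -⅑ (O = -⅑*1 = -⅑ ≈ -0.11111)
F = -12 (F = 3*(-4) = -12)
I(z, x) = 5*x/9 (I(z, x) = -x/9*(-5) = 5*x/9)
(1970 + I(-8, F)) + 916 = (1970 + (5/9)*(-12)) + 916 = (1970 - 20/3) + 916 = 5890/3 + 916 = 8638/3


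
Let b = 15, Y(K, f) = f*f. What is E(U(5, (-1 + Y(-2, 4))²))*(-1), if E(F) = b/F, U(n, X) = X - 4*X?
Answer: 1/45 ≈ 0.022222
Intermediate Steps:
Y(K, f) = f²
U(n, X) = -3*X
E(F) = 15/F
E(U(5, (-1 + Y(-2, 4))²))*(-1) = (15/((-3*(-1 + 4²)²)))*(-1) = (15/((-3*(-1 + 16)²)))*(-1) = (15/((-3*15²)))*(-1) = (15/((-3*225)))*(-1) = (15/(-675))*(-1) = (15*(-1/675))*(-1) = -1/45*(-1) = 1/45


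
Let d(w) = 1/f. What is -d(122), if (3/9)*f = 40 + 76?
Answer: -1/348 ≈ -0.0028736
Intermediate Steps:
f = 348 (f = 3*(40 + 76) = 3*116 = 348)
d(w) = 1/348
-d(122) = -1*1/348 = -1/348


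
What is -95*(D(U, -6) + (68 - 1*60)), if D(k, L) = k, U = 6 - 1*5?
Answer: -855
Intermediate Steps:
U = 1 (U = 6 - 5 = 1)
-95*(D(U, -6) + (68 - 1*60)) = -95*(1 + (68 - 1*60)) = -95*(1 + (68 - 60)) = -95*(1 + 8) = -95*9 = -855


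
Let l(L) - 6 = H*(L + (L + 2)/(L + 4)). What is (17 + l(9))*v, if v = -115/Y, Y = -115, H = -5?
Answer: -341/13 ≈ -26.231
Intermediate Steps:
v = 1 (v = -115/(-115) = -115*(-1/115) = 1)
l(L) = 6 - 5*L - 5*(2 + L)/(4 + L) (l(L) = 6 - 5*(L + (L + 2)/(L + 4)) = 6 - 5*(L + (2 + L)/(4 + L)) = 6 + (-5*L - 5*(2 + L)/(4 + L)) = 6 - 5*L - 5*(2 + L)/(4 + L))
(17 + l(9))*v = (17 + (14 - 19*9 - 5*9²)/(4 + 9))*1 = (17 + (14 - 171 - 5*81)/13)*1 = (17 + (14 - 171 - 405)/13)*1 = (17 + (1/13)*(-562))*1 = (17 - 562/13)*1 = -341/13*1 = -341/13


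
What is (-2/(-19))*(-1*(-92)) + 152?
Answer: 3072/19 ≈ 161.68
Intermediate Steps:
(-2/(-19))*(-1*(-92)) + 152 = -2*(-1/19)*92 + 152 = (2/19)*92 + 152 = 184/19 + 152 = 3072/19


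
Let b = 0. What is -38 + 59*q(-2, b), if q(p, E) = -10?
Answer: -628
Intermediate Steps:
-38 + 59*q(-2, b) = -38 + 59*(-10) = -38 - 590 = -628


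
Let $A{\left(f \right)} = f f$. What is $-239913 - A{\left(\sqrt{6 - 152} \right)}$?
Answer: $-239767$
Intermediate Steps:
$A{\left(f \right)} = f^{2}$
$-239913 - A{\left(\sqrt{6 - 152} \right)} = -239913 - \left(\sqrt{6 - 152}\right)^{2} = -239913 - \left(\sqrt{-146}\right)^{2} = -239913 - \left(i \sqrt{146}\right)^{2} = -239913 - -146 = -239913 + 146 = -239767$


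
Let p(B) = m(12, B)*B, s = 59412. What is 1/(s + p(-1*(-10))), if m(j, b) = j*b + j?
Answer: 1/60732 ≈ 1.6466e-5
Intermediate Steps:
m(j, b) = j + b*j (m(j, b) = b*j + j = j + b*j)
p(B) = B*(12 + 12*B) (p(B) = (12*(1 + B))*B = (12 + 12*B)*B = B*(12 + 12*B))
1/(s + p(-1*(-10))) = 1/(59412 + 12*(-1*(-10))*(1 - 1*(-10))) = 1/(59412 + 12*10*(1 + 10)) = 1/(59412 + 12*10*11) = 1/(59412 + 1320) = 1/60732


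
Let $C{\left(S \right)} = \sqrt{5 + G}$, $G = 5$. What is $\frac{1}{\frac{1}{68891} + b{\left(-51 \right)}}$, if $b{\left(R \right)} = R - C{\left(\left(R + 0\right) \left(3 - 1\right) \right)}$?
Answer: $- \frac{24204439504}{1229680093479} + \frac{4745969881 \sqrt{10}}{12296800934790} \approx -0.018463$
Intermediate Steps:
$C{\left(S \right)} = \sqrt{10}$ ($C{\left(S \right)} = \sqrt{5 + 5} = \sqrt{10}$)
$b{\left(R \right)} = R - \sqrt{10}$
$\frac{1}{\frac{1}{68891} + b{\left(-51 \right)}} = \frac{1}{\frac{1}{68891} - \left(51 + \sqrt{10}\right)} = \frac{1}{- \frac{3513440}{68891} - \sqrt{10}}$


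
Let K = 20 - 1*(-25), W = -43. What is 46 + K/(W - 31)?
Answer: 3359/74 ≈ 45.392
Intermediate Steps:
K = 45 (K = 20 + 25 = 45)
46 + K/(W - 31) = 46 + 45/(-43 - 31) = 46 + 45/(-74) = 46 + 45*(-1/74) = 46 - 45/74 = 3359/74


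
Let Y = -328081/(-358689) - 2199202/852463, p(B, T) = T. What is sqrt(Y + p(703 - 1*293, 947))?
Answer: sqrt(88383838595821869024360678)/305769101007 ≈ 30.746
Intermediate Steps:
Y = -509152652675/305769101007 (Y = -328081*(-1/358689) - 2199202*1/852463 = 328081/358689 - 2199202/852463 = -509152652675/305769101007 ≈ -1.6652)
sqrt(Y + p(703 - 1*293, 947)) = sqrt(-509152652675/305769101007 + 947) = sqrt(289054186000954/305769101007) = sqrt(88383838595821869024360678)/305769101007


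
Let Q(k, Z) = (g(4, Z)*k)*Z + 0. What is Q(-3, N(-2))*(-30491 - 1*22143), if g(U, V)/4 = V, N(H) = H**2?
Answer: 10105728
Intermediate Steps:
g(U, V) = 4*V
Q(k, Z) = 4*k*Z**2 (Q(k, Z) = ((4*Z)*k)*Z + 0 = (4*Z*k)*Z + 0 = 4*k*Z**2 + 0 = 4*k*Z**2)
Q(-3, N(-2))*(-30491 - 1*22143) = (4*(-3)*((-2)**2)**2)*(-30491 - 1*22143) = (4*(-3)*4**2)*(-30491 - 22143) = (4*(-3)*16)*(-52634) = -192*(-52634) = 10105728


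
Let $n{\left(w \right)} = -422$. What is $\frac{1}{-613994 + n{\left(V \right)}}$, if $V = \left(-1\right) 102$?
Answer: $- \frac{1}{614416} \approx -1.6276 \cdot 10^{-6}$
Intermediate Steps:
$V = -102$
$\frac{1}{-613994 + n{\left(V \right)}} = \frac{1}{-613994 - 422} = \frac{1}{-614416} = - \frac{1}{614416}$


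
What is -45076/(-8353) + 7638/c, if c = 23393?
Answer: 1118263082/195401729 ≈ 5.7229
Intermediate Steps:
-45076/(-8353) + 7638/c = -45076/(-8353) + 7638/23393 = -45076*(-1/8353) + 7638*(1/23393) = 45076/8353 + 7638/23393 = 1118263082/195401729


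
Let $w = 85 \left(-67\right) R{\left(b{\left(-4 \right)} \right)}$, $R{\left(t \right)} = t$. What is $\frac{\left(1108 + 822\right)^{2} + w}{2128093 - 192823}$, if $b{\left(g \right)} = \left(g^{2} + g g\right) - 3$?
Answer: $\frac{711949}{387054} \approx 1.8394$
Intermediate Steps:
$b{\left(g \right)} = -3 + 2 g^{2}$ ($b{\left(g \right)} = \left(g^{2} + g^{2}\right) - 3 = 2 g^{2} - 3 = -3 + 2 g^{2}$)
$w = -165155$ ($w = 85 \left(-67\right) \left(-3 + 2 \left(-4\right)^{2}\right) = - 5695 \left(-3 + 2 \cdot 16\right) = - 5695 \left(-3 + 32\right) = \left(-5695\right) 29 = -165155$)
$\frac{\left(1108 + 822\right)^{2} + w}{2128093 - 192823} = \frac{\left(1108 + 822\right)^{2} - 165155}{2128093 - 192823} = \frac{1930^{2} - 165155}{1935270} = \left(3724900 - 165155\right) \frac{1}{1935270} = 3559745 \cdot \frac{1}{1935270} = \frac{711949}{387054}$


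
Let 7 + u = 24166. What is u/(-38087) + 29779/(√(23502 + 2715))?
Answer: -24159/38087 + 29779*√2913/8739 ≈ 183.28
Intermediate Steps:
u = 24159 (u = -7 + 24166 = 24159)
u/(-38087) + 29779/(√(23502 + 2715)) = 24159/(-38087) + 29779/(√(23502 + 2715)) = 24159*(-1/38087) + 29779/(√26217) = -24159/38087 + 29779/((3*√2913)) = -24159/38087 + 29779*(√2913/8739) = -24159/38087 + 29779*√2913/8739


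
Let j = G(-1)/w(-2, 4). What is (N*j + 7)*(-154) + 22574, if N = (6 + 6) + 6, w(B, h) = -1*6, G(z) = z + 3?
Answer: 22420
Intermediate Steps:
G(z) = 3 + z
w(B, h) = -6
j = -⅓ (j = (3 - 1)/(-6) = 2*(-⅙) = -⅓ ≈ -0.33333)
N = 18 (N = 12 + 6 = 18)
(N*j + 7)*(-154) + 22574 = (18*(-⅓) + 7)*(-154) + 22574 = (-6 + 7)*(-154) + 22574 = 1*(-154) + 22574 = -154 + 22574 = 22420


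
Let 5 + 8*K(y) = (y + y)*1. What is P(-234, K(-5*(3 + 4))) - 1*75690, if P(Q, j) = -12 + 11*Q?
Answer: -78276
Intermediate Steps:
K(y) = -5/8 + y/4 (K(y) = -5/8 + ((y + y)*1)/8 = -5/8 + ((2*y)*1)/8 = -5/8 + (2*y)/8 = -5/8 + y/4)
P(-234, K(-5*(3 + 4))) - 1*75690 = (-12 + 11*(-234)) - 1*75690 = (-12 - 2574) - 75690 = -2586 - 75690 = -78276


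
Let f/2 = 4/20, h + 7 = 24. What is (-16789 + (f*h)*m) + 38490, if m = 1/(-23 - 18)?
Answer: 4448671/205 ≈ 21701.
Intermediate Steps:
h = 17 (h = -7 + 24 = 17)
f = ⅖ (f = 2*(4/20) = 2*(4*(1/20)) = 2*(⅕) = ⅖ ≈ 0.40000)
m = -1/41 (m = 1/(-41) = -1/41 ≈ -0.024390)
(-16789 + (f*h)*m) + 38490 = (-16789 + ((⅖)*17)*(-1/41)) + 38490 = (-16789 + (34/5)*(-1/41)) + 38490 = (-16789 - 34/205) + 38490 = -3441779/205 + 38490 = 4448671/205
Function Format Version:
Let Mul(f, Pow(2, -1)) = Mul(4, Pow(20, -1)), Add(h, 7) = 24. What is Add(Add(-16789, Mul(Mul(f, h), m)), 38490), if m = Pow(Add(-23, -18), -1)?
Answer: Rational(4448671, 205) ≈ 21701.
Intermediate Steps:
h = 17 (h = Add(-7, 24) = 17)
f = Rational(2, 5) (f = Mul(2, Mul(4, Pow(20, -1))) = Mul(2, Mul(4, Rational(1, 20))) = Mul(2, Rational(1, 5)) = Rational(2, 5) ≈ 0.40000)
m = Rational(-1, 41) (m = Pow(-41, -1) = Rational(-1, 41) ≈ -0.024390)
Add(Add(-16789, Mul(Mul(f, h), m)), 38490) = Add(Add(-16789, Mul(Mul(Rational(2, 5), 17), Rational(-1, 41))), 38490) = Add(Add(-16789, Mul(Rational(34, 5), Rational(-1, 41))), 38490) = Add(Add(-16789, Rational(-34, 205)), 38490) = Add(Rational(-3441779, 205), 38490) = Rational(4448671, 205)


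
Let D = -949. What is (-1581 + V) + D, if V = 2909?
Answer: 379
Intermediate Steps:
(-1581 + V) + D = (-1581 + 2909) - 949 = 1328 - 949 = 379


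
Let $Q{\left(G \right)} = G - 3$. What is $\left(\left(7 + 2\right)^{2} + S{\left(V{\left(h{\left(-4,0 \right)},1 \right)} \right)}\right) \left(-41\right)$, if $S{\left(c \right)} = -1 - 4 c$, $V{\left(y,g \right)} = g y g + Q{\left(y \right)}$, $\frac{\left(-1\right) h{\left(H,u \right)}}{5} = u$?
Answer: $-3772$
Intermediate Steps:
$Q{\left(G \right)} = -3 + G$ ($Q{\left(G \right)} = G - 3 = -3 + G$)
$h{\left(H,u \right)} = - 5 u$
$V{\left(y,g \right)} = -3 + y + y g^{2}$ ($V{\left(y,g \right)} = g y g + \left(-3 + y\right) = y g^{2} + \left(-3 + y\right) = -3 + y + y g^{2}$)
$\left(\left(7 + 2\right)^{2} + S{\left(V{\left(h{\left(-4,0 \right)},1 \right)} \right)}\right) \left(-41\right) = \left(\left(7 + 2\right)^{2} - \left(1 + 4 \left(-3 - 0 + \left(-5\right) 0 \cdot 1^{2}\right)\right)\right) \left(-41\right) = \left(9^{2} - \left(1 + 4 \left(-3 + 0 + 0 \cdot 1\right)\right)\right) \left(-41\right) = \left(81 - \left(1 + 4 \left(-3 + 0 + 0\right)\right)\right) \left(-41\right) = \left(81 - -11\right) \left(-41\right) = \left(81 + \left(-1 + 12\right)\right) \left(-41\right) = \left(81 + 11\right) \left(-41\right) = 92 \left(-41\right) = -3772$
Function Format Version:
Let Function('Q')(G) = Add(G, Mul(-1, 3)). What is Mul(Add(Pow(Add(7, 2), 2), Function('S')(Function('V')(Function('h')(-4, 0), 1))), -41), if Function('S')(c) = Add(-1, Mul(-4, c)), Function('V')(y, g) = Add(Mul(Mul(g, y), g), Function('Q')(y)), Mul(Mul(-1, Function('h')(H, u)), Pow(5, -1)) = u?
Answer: -3772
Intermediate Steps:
Function('Q')(G) = Add(-3, G) (Function('Q')(G) = Add(G, -3) = Add(-3, G))
Function('h')(H, u) = Mul(-5, u)
Function('V')(y, g) = Add(-3, y, Mul(y, Pow(g, 2))) (Function('V')(y, g) = Add(Mul(Mul(g, y), g), Add(-3, y)) = Add(Mul(y, Pow(g, 2)), Add(-3, y)) = Add(-3, y, Mul(y, Pow(g, 2))))
Mul(Add(Pow(Add(7, 2), 2), Function('S')(Function('V')(Function('h')(-4, 0), 1))), -41) = Mul(Add(Pow(Add(7, 2), 2), Add(-1, Mul(-4, Add(-3, Mul(-5, 0), Mul(Mul(-5, 0), Pow(1, 2)))))), -41) = Mul(Add(Pow(9, 2), Add(-1, Mul(-4, Add(-3, 0, Mul(0, 1))))), -41) = Mul(Add(81, Add(-1, Mul(-4, Add(-3, 0, 0)))), -41) = Mul(Add(81, Add(-1, Mul(-4, -3))), -41) = Mul(Add(81, Add(-1, 12)), -41) = Mul(Add(81, 11), -41) = Mul(92, -41) = -3772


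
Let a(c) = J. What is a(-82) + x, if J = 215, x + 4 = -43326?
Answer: -43115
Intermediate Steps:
x = -43330 (x = -4 - 43326 = -43330)
a(c) = 215
a(-82) + x = 215 - 43330 = -43115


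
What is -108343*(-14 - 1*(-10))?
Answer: 433372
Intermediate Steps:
-108343*(-14 - 1*(-10)) = -108343*(-14 + 10) = -108343*(-4) = 433372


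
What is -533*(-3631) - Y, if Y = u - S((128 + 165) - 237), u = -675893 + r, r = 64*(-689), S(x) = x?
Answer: 2655368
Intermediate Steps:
r = -44096
u = -719989 (u = -675893 - 44096 = -719989)
Y = -720045 (Y = -719989 - ((128 + 165) - 237) = -719989 - (293 - 237) = -719989 - 1*56 = -719989 - 56 = -720045)
-533*(-3631) - Y = -533*(-3631) - 1*(-720045) = 1935323 + 720045 = 2655368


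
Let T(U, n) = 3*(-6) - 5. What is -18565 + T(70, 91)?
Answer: -18588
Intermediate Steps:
T(U, n) = -23 (T(U, n) = -18 - 5 = -23)
-18565 + T(70, 91) = -18565 - 23 = -18588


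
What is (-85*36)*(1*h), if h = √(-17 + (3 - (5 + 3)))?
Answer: -3060*I*√22 ≈ -14353.0*I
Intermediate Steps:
h = I*√22 (h = √(-17 + (3 - 1*8)) = √(-17 + (3 - 8)) = √(-17 - 5) = √(-22) = I*√22 ≈ 4.6904*I)
(-85*36)*(1*h) = (-85*36)*(1*(I*√22)) = -3060*I*√22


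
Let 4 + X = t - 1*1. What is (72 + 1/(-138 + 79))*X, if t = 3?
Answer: -8494/59 ≈ -143.97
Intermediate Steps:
X = -2 (X = -4 + (3 - 1*1) = -4 + (3 - 1) = -4 + 2 = -2)
(72 + 1/(-138 + 79))*X = (72 + 1/(-138 + 79))*(-2) = (72 + 1/(-59))*(-2) = (72 - 1/59)*(-2) = (4247/59)*(-2) = -8494/59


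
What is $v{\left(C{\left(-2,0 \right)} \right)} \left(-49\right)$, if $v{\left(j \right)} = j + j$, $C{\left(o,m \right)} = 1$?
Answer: $-98$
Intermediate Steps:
$v{\left(j \right)} = 2 j$
$v{\left(C{\left(-2,0 \right)} \right)} \left(-49\right) = 2 \cdot 1 \left(-49\right) = 2 \left(-49\right) = -98$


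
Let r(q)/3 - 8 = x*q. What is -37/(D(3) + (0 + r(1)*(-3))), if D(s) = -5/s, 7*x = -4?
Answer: 777/1439 ≈ 0.53996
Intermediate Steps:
x = -4/7 (x = (⅐)*(-4) = -4/7 ≈ -0.57143)
r(q) = 24 - 12*q/7 (r(q) = 24 + 3*(-4*q/7) = 24 - 12*q/7)
-37/(D(3) + (0 + r(1)*(-3))) = -37/(-5/3 + (0 + (24 - 12/7*1)*(-3))) = -37/(-5*⅓ + (0 + (24 - 12/7)*(-3))) = -37/(-5/3 + (0 + (156/7)*(-3))) = -37/(-5/3 + (0 - 468/7)) = -37/(-5/3 - 468/7) = -37/(-1439/21) = -37*(-21/1439) = 777/1439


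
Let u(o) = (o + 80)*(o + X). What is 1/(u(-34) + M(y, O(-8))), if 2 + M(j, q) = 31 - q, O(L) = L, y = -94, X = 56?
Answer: 1/1049 ≈ 0.00095329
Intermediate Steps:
M(j, q) = 29 - q (M(j, q) = -2 + (31 - q) = 29 - q)
u(o) = (56 + o)*(80 + o) (u(o) = (o + 80)*(o + 56) = (80 + o)*(56 + o) = (56 + o)*(80 + o))
1/(u(-34) + M(y, O(-8))) = 1/((4480 + (-34)² + 136*(-34)) + (29 - 1*(-8))) = 1/((4480 + 1156 - 4624) + (29 + 8)) = 1/(1012 + 37) = 1/1049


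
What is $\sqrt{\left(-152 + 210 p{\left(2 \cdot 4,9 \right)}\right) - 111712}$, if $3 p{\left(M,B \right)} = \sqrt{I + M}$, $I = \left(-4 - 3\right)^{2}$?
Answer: $\sqrt{-111864 + 70 \sqrt{57}} \approx 333.67 i$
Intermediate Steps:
$I = 49$ ($I = \left(-7\right)^{2} = 49$)
$p{\left(M,B \right)} = \frac{\sqrt{49 + M}}{3}$
$\sqrt{\left(-152 + 210 p{\left(2 \cdot 4,9 \right)}\right) - 111712} = \sqrt{\left(-152 + 210 \frac{\sqrt{49 + 2 \cdot 4}}{3}\right) - 111712} = \sqrt{\left(-152 + 210 \frac{\sqrt{49 + 8}}{3}\right) - 111712} = \sqrt{\left(-152 + 210 \frac{\sqrt{57}}{3}\right) - 111712} = \sqrt{\left(-152 + 70 \sqrt{57}\right) - 111712} = \sqrt{-111864 + 70 \sqrt{57}}$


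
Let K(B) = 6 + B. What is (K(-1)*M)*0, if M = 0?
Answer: 0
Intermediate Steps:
(K(-1)*M)*0 = ((6 - 1)*0)*0 = (5*0)*0 = 0*0 = 0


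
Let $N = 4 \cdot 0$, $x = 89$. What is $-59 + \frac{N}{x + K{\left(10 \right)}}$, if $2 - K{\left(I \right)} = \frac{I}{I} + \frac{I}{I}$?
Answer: $-59$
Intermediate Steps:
$K{\left(I \right)} = 0$ ($K{\left(I \right)} = 2 - \left(\frac{I}{I} + \frac{I}{I}\right) = 2 - \left(1 + 1\right) = 2 - 2 = 0$)
$N = 0$
$-59 + \frac{N}{x + K{\left(10 \right)}} = -59 + \frac{1}{89 + 0} \cdot 0 = -59 + \frac{1}{89} \cdot 0 = -59 + 0 = -59$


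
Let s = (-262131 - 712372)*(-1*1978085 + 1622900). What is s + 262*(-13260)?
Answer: 346125373935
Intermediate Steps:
s = 346128848055 (s = -974503*(-1978085 + 1622900) = -974503*(-355185) = 346128848055)
s + 262*(-13260) = 346128848055 + 262*(-13260) = 346128848055 - 3474120 = 346125373935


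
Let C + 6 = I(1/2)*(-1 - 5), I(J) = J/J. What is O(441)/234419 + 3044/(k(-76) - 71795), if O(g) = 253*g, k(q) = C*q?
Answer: 7195057523/16616321977 ≈ 0.43301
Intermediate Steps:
I(J) = 1
C = -12 (C = -6 + 1*(-1 - 5) = -6 + 1*(-6) = -6 - 6 = -12)
k(q) = -12*q
O(441)/234419 + 3044/(k(-76) - 71795) = (253*441)/234419 + 3044/(-12*(-76) - 71795) = 111573*(1/234419) + 3044/(912 - 71795) = 111573/234419 + 3044/(-70883) = 111573/234419 + 3044*(-1/70883) = 111573/234419 - 3044/70883 = 7195057523/16616321977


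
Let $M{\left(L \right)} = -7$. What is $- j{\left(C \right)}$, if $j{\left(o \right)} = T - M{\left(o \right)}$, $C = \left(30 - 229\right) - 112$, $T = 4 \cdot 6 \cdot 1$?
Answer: $-31$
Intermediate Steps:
$T = 24$ ($T = 24 \cdot 1 = 24$)
$C = -311$ ($C = -199 - 112 = -311$)
$j{\left(o \right)} = 31$ ($j{\left(o \right)} = 24 - -7 = 24 + 7 = 31$)
$- j{\left(C \right)} = \left(-1\right) 31 = -31$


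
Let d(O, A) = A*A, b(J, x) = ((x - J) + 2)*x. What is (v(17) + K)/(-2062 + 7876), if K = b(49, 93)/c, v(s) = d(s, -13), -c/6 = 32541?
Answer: 2749358/94596687 ≈ 0.029064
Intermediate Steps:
c = -195246 (c = -6*32541 = -195246)
b(J, x) = x*(2 + x - J) (b(J, x) = (2 + x - J)*x = x*(2 + x - J))
d(O, A) = A**2
v(s) = 169 (v(s) = (-13)**2 = 169)
K = -713/32541 (K = (93*(2 + 93 - 1*49))/(-195246) = (93*(2 + 93 - 49))*(-1/195246) = (93*46)*(-1/195246) = 4278*(-1/195246) = -713/32541 ≈ -0.021911)
(v(17) + K)/(-2062 + 7876) = (169 - 713/32541)/(-2062 + 7876) = (5498716/32541)/5814 = (5498716/32541)*(1/5814) = 2749358/94596687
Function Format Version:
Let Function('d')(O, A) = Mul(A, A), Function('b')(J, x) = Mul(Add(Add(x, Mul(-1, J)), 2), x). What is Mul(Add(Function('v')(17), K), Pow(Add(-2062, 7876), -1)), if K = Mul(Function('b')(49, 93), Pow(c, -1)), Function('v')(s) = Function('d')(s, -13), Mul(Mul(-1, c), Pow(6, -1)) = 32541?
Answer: Rational(2749358, 94596687) ≈ 0.029064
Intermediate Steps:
c = -195246 (c = Mul(-6, 32541) = -195246)
Function('b')(J, x) = Mul(x, Add(2, x, Mul(-1, J))) (Function('b')(J, x) = Mul(Add(2, x, Mul(-1, J)), x) = Mul(x, Add(2, x, Mul(-1, J))))
Function('d')(O, A) = Pow(A, 2)
Function('v')(s) = 169 (Function('v')(s) = Pow(-13, 2) = 169)
K = Rational(-713, 32541) (K = Mul(Mul(93, Add(2, 93, Mul(-1, 49))), Pow(-195246, -1)) = Mul(Mul(93, Add(2, 93, -49)), Rational(-1, 195246)) = Mul(Mul(93, 46), Rational(-1, 195246)) = Mul(4278, Rational(-1, 195246)) = Rational(-713, 32541) ≈ -0.021911)
Mul(Add(Function('v')(17), K), Pow(Add(-2062, 7876), -1)) = Mul(Add(169, Rational(-713, 32541)), Pow(Add(-2062, 7876), -1)) = Mul(Rational(5498716, 32541), Pow(5814, -1)) = Mul(Rational(5498716, 32541), Rational(1, 5814)) = Rational(2749358, 94596687)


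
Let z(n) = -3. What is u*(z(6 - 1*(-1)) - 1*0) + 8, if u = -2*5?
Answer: 38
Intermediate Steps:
u = -10
u*(z(6 - 1*(-1)) - 1*0) + 8 = -10*(-3 - 1*0) + 8 = -10*(-3 + 0) + 8 = -10*(-3) + 8 = 30 + 8 = 38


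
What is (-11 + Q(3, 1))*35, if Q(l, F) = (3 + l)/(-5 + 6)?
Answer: -175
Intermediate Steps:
Q(l, F) = 3 + l (Q(l, F) = (3 + l)/1 = (3 + l)*1 = 3 + l)
(-11 + Q(3, 1))*35 = (-11 + (3 + 3))*35 = (-11 + 6)*35 = -5*35 = -175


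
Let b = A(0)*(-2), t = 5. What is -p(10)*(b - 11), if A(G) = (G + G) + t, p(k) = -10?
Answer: -210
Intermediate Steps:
A(G) = 5 + 2*G (A(G) = (G + G) + 5 = 2*G + 5 = 5 + 2*G)
b = -10 (b = (5 + 2*0)*(-2) = (5 + 0)*(-2) = 5*(-2) = -10)
-p(10)*(b - 11) = -(-10)*(-10 - 11) = -(-10)*(-21) = -1*210 = -210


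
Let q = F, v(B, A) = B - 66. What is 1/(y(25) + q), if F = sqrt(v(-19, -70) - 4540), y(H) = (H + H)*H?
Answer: 10/12537 - I*sqrt(185)/313425 ≈ 0.00079764 - 4.3396e-5*I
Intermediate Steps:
v(B, A) = -66 + B
y(H) = 2*H**2 (y(H) = (2*H)*H = 2*H**2)
F = 5*I*sqrt(185) (F = sqrt((-66 - 19) - 4540) = sqrt(-85 - 4540) = sqrt(-4625) = 5*I*sqrt(185) ≈ 68.007*I)
q = 5*I*sqrt(185) ≈ 68.007*I
1/(y(25) + q) = 1/(2*25**2 + 5*I*sqrt(185)) = 1/(2*625 + 5*I*sqrt(185)) = 1/(1250 + 5*I*sqrt(185))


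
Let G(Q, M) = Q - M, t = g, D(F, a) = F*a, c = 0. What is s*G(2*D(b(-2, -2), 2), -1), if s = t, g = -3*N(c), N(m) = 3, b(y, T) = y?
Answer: 63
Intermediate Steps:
g = -9 (g = -3*3 = -9)
t = -9
s = -9
s*G(2*D(b(-2, -2), 2), -1) = -9*(2*(-2*2) - 1*(-1)) = -9*(2*(-4) + 1) = -9*(-8 + 1) = -9*(-7) = 63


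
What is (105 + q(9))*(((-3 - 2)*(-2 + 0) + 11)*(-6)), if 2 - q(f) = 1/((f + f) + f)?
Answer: -40432/3 ≈ -13477.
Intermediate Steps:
q(f) = 2 - 1/(3*f) (q(f) = 2 - 1/((f + f) + f) = 2 - 1/(2*f + f) = 2 - 1/(3*f))
(105 + q(9))*(((-3 - 2)*(-2 + 0) + 11)*(-6)) = (105 + (2 - 1/3/9))*(((-3 - 2)*(-2 + 0) + 11)*(-6)) = (105 + (2 - 1/3*1/9))*((-5*(-2) + 11)*(-6)) = (105 + (2 - 1/27))*((10 + 11)*(-6)) = (105 + 53/27)*(21*(-6)) = (2888/27)*(-126) = -40432/3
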